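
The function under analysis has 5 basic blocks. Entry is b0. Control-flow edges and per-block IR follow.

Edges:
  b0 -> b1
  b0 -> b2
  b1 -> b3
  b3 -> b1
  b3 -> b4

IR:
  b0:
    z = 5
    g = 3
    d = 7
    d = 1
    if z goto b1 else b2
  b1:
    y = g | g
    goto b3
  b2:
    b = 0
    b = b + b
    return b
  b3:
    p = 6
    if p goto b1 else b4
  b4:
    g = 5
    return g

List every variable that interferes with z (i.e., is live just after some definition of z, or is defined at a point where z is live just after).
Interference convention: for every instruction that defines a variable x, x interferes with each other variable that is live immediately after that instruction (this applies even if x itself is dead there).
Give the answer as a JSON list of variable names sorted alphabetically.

Block summaries:
  b0: def={d,g,z} ue=∅
  b1: def={y} ue={g}
  b2: def={b} ue=∅
  b3: def={p} ue=∅
  b4: def={g} ue=∅

Liveness:
  b0 li=∅ lo={g}
  b1 li={g} lo={g}
  b2 li=∅ lo=∅
  b3 li={g} lo={g}
  b4 li=∅ lo=∅

Interference:
  b↔∅
  d↔{g,z}
  g↔{d,p,y,z}
  p↔{g}
  y↔{g}
  z↔{d,g}

N(z) = ["d", "g"]

Answer: ["d", "g"]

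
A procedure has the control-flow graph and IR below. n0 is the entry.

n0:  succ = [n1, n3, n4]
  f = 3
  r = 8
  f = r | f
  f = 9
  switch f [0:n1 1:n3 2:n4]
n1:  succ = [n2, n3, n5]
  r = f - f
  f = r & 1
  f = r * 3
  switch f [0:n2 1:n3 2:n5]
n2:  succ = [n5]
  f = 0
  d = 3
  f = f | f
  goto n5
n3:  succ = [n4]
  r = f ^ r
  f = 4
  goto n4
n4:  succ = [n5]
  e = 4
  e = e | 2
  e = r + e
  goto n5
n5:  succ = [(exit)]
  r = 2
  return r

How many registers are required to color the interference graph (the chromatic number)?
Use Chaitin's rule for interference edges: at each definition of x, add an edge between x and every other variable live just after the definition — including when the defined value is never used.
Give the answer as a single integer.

Per-block:
  n0: def={f,r} ue=∅
  n1: def={f,r} ue={f}
  n2: def={d,f} ue=∅
  n3: def={f,r} ue={f,r}
  n4: def={e} ue={r}
  n5: def={r} ue=∅

Liveness:
  n0 li=∅ lo={f,r}
  n1 li={f} lo={f,r}
  n2 li=∅ lo=∅
  n3 li={f,r} lo={r}
  n4 li={r} lo=∅
  n5 li=∅ lo=∅

Interfere edges:
  d: {f}
  e: {r}
  f: {d,r}
  r: {e,f}

Colouring:
  lower bound: {d,f} mutually conflict ⇒ χ ≥ 2
  assign d→c1 e→c0 f→c0 r→c1 — no edge inside a register ⇒ χ ≤ 2
  χ = 2

Answer: 2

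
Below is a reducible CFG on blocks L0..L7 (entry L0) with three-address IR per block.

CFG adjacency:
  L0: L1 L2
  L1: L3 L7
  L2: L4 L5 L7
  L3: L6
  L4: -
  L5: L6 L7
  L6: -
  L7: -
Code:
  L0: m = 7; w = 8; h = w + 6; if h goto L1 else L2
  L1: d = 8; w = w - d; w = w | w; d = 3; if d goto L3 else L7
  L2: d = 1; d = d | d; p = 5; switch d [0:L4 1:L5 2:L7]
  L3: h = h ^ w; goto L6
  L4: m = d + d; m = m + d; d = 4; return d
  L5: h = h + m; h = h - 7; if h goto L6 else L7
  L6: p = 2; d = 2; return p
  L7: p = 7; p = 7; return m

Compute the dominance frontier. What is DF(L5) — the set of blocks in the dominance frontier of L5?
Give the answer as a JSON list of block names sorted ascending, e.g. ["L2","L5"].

Answer: ["L6", "L7"]

Derivation:
idom tree: L1←L0 L2←L0 L3←L1 L4←L2 L5←L2 L6←L0 L7←L0
Join-block Dom:
  L6: preds {L3,L5}: {L0,L1,L3} ∩ {L0,L2,L5} = {L0}; idom=L0
  L7: preds {L1,L2,L5}: {L0,L1} ∩ {L0,L2} ∩ {L0,L2,L5} = {L0}; idom=L0

DF derivation:
  join L6 pred L3: L3→L1 stop@L0
  join L6 pred L5: L5→L2 stop@L0
  join L7 pred L1: L1 stop@L0
  join L7 pred L2: L2 stop@L0
  join L7 pred L5: L5→L2 stop@L0
  L0 → ∅
  L1 → {L6,L7}
  L2 → {L6,L7}
  L3 → {L6}
  L4 → ∅
  L5 → {L6,L7}
  L6 → ∅
  L7 → ∅

DF(L5) = ["L6", "L7"]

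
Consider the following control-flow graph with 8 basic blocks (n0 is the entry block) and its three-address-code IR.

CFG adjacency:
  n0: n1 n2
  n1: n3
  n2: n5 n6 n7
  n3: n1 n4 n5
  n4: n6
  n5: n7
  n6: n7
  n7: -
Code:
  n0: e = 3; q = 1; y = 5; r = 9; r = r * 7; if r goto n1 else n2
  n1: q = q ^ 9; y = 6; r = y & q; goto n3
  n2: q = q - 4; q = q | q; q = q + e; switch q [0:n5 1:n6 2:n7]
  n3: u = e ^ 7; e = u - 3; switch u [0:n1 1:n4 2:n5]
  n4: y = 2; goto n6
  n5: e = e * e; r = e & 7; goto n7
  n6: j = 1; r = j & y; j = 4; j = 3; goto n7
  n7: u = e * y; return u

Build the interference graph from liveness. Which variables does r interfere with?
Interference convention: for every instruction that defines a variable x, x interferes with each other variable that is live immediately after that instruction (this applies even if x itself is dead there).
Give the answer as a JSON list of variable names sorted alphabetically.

Answer: ["e", "q", "y"]

Analysis:
Per-block:
  n0 def {e,q,r,y} use ∅
  n1 def {q,r,y} use {q}
  n2 def {q} use {e,q}
  n3 def {e,u} use {e}
  n4 def {y} use ∅
  n5 def {e,r} use {e}
  n6 def {j,r} use {y}
  n7 def {u} use {e,y}

Backward fixpoint:
  live n0: ∅→{e,q,y}
  live n1: {e,q}→{e,q,y}
  live n2: {e,q,y}→{e,y}
  live n3: {e,q,y}→{e,q,y}
  live n4: {e}→{e,y}
  live n5: {e,y}→{e,y}
  live n6: {e,y}→{e,y}
  live n7: {e,y}→∅

Interference:
  e: {j,q,r,u,y}
  j: {e,y}
  q: {e,r,u,y}
  r: {e,q,y}
  u: {e,q,y}
  y: {e,j,q,r,u}

N(r) = ["e", "q", "y"]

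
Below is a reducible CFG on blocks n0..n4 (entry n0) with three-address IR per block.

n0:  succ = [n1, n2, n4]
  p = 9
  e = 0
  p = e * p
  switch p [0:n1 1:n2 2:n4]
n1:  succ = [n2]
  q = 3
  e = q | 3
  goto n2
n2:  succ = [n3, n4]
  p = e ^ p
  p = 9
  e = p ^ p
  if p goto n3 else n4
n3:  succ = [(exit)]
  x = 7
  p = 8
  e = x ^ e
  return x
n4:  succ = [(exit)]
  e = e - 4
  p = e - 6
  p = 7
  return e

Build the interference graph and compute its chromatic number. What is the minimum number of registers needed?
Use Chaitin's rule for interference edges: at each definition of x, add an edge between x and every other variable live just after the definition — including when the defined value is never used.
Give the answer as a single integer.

Answer: 3

Derivation:
def/use:
  n0 def {e,p} use ∅
  n1 def {e,q} use ∅
  n2 def {e,p} use {e,p}
  n3 def {e,p,x} use {e}
  n4 def {e,p} use {e}

Liveness:
  n0 li=∅ lo={e,p}
  n1 li={p} lo={e,p}
  n2 li={e,p} lo={e}
  n3 li={e} lo=∅
  n4 li={e} lo=∅

Interfere edges:
  e — {p,x}
  p — {e,q,x}
  q — {p}
  x — {e,p}

Registers:
  clique {e,p,x} ⇒ need ≥ 3
  3-colouring: c0={p}  c1={e,q}  c2={x}
  χ = 3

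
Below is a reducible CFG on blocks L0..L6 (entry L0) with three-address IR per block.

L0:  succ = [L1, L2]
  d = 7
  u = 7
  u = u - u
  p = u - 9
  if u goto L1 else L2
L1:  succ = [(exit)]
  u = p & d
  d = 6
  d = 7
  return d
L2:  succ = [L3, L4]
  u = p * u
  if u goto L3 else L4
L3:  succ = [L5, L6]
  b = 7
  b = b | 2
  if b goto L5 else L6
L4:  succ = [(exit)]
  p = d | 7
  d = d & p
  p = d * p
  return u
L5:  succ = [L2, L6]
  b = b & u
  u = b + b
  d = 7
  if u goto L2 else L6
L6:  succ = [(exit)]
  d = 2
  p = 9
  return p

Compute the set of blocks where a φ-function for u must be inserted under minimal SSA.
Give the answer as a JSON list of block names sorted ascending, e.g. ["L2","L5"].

idom tree: L1←L0 L2←L0 L3←L2 L4←L2 L5←L3 L6←L3
Dom at joins:
  L2: preds {L0,L5}: {L0} ∩ {L0,L2,L3,L5} = {L0}; idom=L0
  L6: preds {L3,L5}: {L0,L2,L3} ∩ {L0,L2,L3,L5} = {L0,L2,L3}; idom=L3

DF walk-up:
  join L2 pred L0: · stop@L0
  join L2 pred L5: L5→L3→L2 stop@L0
  join L6 pred L3: · stop@L3
  join L6 pred L5: L5 stop@L3
  L0 → ∅
  L1 → ∅
  L2 → {L2}
  L3 → {L2}
  L4 → ∅
  L5 → {L2,L6}
  L6 → ∅

φ for u: defs {L0,L1,L2,L5}
  DF⁺ = {L2,L6}

Answer: ["L2", "L6"]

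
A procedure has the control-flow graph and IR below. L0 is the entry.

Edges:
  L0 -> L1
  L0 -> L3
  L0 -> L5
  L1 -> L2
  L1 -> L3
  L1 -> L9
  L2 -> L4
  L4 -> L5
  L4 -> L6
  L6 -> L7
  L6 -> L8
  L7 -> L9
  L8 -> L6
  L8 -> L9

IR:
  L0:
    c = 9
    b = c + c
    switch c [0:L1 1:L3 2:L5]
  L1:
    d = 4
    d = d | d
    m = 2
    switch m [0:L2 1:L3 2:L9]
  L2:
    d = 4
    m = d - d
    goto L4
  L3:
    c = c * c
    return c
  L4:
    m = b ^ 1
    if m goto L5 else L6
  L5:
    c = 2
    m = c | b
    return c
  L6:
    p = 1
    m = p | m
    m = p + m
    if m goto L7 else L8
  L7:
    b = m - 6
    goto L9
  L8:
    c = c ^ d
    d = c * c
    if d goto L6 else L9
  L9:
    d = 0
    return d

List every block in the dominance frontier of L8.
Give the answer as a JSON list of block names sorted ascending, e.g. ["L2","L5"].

Answer: ["L6", "L9"]

Derivation:
idom tree: L1←L0 L2←L1 L3←L0 L4←L2 L5←L0 L6←L4 L7←L6 L8←L6 L9←L1
Dom∩ at merges:
  L3: preds {L0,L1}: {L0} ∩ {L0,L1} = {L0}; idom=L0
  L5: preds {L0,L4}: {L0} ∩ {L0,L1,L2,L4} = {L0}; idom=L0
  L6: preds {L4,L8}: {L0,L1,L2,L4} ∩ {L0,L1,L2,L4,L6,L8} = {L0,L1,L2,L4}; idom=L4
  L9: preds {L1,L7,L8}: {L0,L1} ∩ {L0,L1,L2,L4,L6,L7} ∩ {L0,L1,L2,L4,L6,L8} = {L0,L1}; idom=L1

Frontier:
  L3←L0: walk · to L0
  L3←L1: walk L1 to L0
  L5←L0: walk · to L0
  L5←L4: walk L4→L2→L1 to L0
  L6←L4: walk · to L4
  L6←L8: walk L8→L6 to L4
  L9←L1: walk · to L1
  L9←L7: walk L7→L6→L4→L2 to L1
  L9←L8: walk L8→L6→L4→L2 to L1
  L0 → ∅
  L1 → {L3,L5}
  L2 → {L5,L9}
  L3 → ∅
  L4 → {L5,L9}
  L5 → ∅
  L6 → {L6,L9}
  L7 → {L9}
  L8 → {L6,L9}
  L9 → ∅

DF(L8) = ["L6", "L9"]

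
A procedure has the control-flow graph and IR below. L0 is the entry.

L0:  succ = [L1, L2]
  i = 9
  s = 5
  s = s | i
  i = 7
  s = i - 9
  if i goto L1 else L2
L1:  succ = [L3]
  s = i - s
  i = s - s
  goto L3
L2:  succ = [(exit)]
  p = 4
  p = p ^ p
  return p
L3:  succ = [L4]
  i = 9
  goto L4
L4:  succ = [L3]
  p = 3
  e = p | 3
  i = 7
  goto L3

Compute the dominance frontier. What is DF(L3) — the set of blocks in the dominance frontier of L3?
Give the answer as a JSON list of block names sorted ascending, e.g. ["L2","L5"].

Answer: ["L3"]

Derivation:
idom tree: L1←L0 L2←L0 L3←L1 L4←L3
Join-block Dom:
  L3: preds {L1,L4}: {L0,L1} ∩ {L0,L1,L3,L4} = {L0,L1}; idom=L1

Frontier:
  join L3 pred L1: · stop@L1
  join L3 pred L4: L4→L3 stop@L1
  L0: DF=∅
  L1: DF=∅
  L2: DF=∅
  L3: DF={L3}
  L4: DF={L3}

DF(L3) = ["L3"]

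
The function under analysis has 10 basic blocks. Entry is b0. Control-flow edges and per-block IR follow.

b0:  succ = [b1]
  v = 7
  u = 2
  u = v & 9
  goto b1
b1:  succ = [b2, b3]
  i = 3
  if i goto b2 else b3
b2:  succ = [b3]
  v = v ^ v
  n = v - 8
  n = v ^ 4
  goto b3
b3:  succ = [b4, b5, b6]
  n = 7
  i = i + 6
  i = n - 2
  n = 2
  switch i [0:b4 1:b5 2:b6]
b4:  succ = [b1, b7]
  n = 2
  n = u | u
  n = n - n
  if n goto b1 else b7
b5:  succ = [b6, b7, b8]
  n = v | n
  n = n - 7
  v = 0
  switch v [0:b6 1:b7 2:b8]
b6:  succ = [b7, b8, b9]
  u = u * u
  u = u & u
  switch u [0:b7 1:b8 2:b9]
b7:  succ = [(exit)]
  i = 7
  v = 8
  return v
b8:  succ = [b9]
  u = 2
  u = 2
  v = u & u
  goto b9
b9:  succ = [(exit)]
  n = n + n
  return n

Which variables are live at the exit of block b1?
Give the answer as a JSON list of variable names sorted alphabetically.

Answer: ["i", "u", "v"]

Working:
Block summaries:
  b0 def {u,v} use ∅
  b1 def {i} use ∅
  b2 def {n,v} use {v}
  b3 def {i,n} use {i}
  b4 def {n} use {u}
  b5 def {n,v} use {n,v}
  b6 def {u} use {u}
  b7 def {i,v} use ∅
  b8 def {u,v} use ∅
  b9 def {n} use {n}

Backward fixpoint:
  live b0: ∅→{u,v}
  live b1: {u,v}→{i,u,v}
  live b2: {i,u,v}→{i,u,v}
  live b3: {i,u,v}→{n,u,v}
  live b4: {u,v}→{u,v}
  live b5: {n,u,v}→{n,u}
  live b6: {n,u}→{n}
  live b7: ∅→∅
  live b8: {n}→{n}
  live b9: {n}→∅

live-out(b1) = ["i", "u", "v"]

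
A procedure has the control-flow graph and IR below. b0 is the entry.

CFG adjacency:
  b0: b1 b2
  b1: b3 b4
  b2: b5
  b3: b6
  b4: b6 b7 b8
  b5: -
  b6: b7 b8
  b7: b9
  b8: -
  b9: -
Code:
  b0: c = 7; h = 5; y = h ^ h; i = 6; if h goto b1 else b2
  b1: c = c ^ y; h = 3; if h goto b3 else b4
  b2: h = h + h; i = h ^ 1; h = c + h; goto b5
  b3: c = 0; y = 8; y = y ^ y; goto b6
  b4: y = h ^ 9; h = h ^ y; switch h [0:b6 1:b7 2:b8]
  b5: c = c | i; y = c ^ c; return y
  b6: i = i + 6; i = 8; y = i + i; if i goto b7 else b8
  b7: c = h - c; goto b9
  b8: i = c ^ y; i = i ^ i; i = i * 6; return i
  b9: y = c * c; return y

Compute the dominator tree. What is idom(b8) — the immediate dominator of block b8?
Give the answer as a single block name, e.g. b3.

Answer: b1

Working:
idom tree: b1←b0 b2←b0 b3←b1 b4←b1 b5←b2 b6←b1 b7←b1 b8←b1 b9←b7
Dom at joins:
  b6: preds {b3,b4}: {b0,b1,b3} ∩ {b0,b1,b4} = {b0,b1}; idom=b1
  b7: preds {b4,b6}: {b0,b1,b4} ∩ {b0,b1,b6} = {b0,b1}; idom=b1
  b8: preds {b4,b6}: {b0,b1,b4} ∩ {b0,b1,b6} = {b0,b1}; idom=b1

idom(b8) = b1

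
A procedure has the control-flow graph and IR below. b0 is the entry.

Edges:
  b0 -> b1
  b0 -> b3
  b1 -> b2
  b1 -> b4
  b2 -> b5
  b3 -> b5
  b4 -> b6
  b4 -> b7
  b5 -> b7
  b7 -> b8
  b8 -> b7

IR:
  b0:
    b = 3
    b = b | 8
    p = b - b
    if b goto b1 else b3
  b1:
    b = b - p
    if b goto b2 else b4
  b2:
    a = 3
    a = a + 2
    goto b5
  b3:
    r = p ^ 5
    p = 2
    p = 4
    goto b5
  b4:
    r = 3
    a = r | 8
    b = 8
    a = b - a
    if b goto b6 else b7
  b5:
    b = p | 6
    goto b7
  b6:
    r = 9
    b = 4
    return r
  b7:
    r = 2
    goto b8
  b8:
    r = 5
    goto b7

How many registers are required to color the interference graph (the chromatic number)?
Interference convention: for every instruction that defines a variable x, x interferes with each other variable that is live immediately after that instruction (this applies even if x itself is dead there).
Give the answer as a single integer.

Per-block:
  b0: {b,p} / ∅
  b1: {b} / {b,p}
  b2: {a} / ∅
  b3: {p,r} / {p}
  b4: {a,b,r} / ∅
  b5: {b} / {p}
  b6: {b,r} / ∅
  b7: {r} / ∅
  b8: {r} / ∅

Live sets:
  b0: in=∅ out={b,p}
  b1: in={b,p} out={p}
  b2: in={p} out={p}
  b3: in={p} out={p}
  b4: in=∅ out=∅
  b5: in={p} out=∅
  b6: in=∅ out=∅
  b7: in=∅ out=∅
  b8: in=∅ out=∅

Interference:
  a: {b,p}
  b: {a,p,r}
  p: {a,b}
  r: {b}

Colouring:
  lower bound: {a,b,p} mutually conflict ⇒ χ ≥ 3
  assign a→c1 b→c0 p→c2 r→c1 — no edge inside a register ⇒ χ ≤ 3
  χ = 3

Answer: 3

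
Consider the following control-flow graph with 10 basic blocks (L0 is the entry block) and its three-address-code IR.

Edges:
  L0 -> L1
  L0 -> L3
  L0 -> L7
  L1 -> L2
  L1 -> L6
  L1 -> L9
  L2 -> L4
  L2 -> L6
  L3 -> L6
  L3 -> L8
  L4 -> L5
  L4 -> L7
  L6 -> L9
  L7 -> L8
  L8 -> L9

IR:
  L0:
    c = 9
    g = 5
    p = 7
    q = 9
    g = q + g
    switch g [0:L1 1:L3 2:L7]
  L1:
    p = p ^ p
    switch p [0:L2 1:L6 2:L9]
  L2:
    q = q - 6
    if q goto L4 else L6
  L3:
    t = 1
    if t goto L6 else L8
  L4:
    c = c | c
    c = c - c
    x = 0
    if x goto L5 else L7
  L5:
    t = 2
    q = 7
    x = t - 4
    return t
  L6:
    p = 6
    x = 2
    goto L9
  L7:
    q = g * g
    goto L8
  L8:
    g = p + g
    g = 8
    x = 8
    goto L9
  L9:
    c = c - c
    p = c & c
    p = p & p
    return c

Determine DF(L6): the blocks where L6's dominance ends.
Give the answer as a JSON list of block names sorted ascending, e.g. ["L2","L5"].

Answer: ["L9"]

Analysis:
idom tree: L1←L0 L2←L1 L3←L0 L4←L2 L5←L4 L6←L0 L7←L0 L8←L0 L9←L0
Dom∩ at merges:
  L6: preds {L1,L2,L3}: {L0,L1} ∩ {L0,L1,L2} ∩ {L0,L3} = {L0}; idom=L0
  L7: preds {L0,L4}: {L0} ∩ {L0,L1,L2,L4} = {L0}; idom=L0
  L8: preds {L3,L7}: {L0,L3} ∩ {L0,L7} = {L0}; idom=L0
  L9: preds {L1,L6,L8}: {L0,L1} ∩ {L0,L6} ∩ {L0,L8} = {L0}; idom=L0

Frontier:
  join L6 pred L1: L1 stop@L0
  join L6 pred L2: L2→L1 stop@L0
  join L6 pred L3: L3 stop@L0
  join L7 pred L0: · stop@L0
  join L7 pred L4: L4→L2→L1 stop@L0
  join L8 pred L3: L3 stop@L0
  join L8 pred L7: L7 stop@L0
  join L9 pred L1: L1 stop@L0
  join L9 pred L6: L6 stop@L0
  join L9 pred L8: L8 stop@L0
  L0 → ∅
  L1 → {L6,L7,L9}
  L2 → {L6,L7}
  L3 → {L6,L8}
  L4 → {L7}
  L5 → ∅
  L6 → {L9}
  L7 → {L8}
  L8 → {L9}
  L9 → ∅

DF(L6) = ["L9"]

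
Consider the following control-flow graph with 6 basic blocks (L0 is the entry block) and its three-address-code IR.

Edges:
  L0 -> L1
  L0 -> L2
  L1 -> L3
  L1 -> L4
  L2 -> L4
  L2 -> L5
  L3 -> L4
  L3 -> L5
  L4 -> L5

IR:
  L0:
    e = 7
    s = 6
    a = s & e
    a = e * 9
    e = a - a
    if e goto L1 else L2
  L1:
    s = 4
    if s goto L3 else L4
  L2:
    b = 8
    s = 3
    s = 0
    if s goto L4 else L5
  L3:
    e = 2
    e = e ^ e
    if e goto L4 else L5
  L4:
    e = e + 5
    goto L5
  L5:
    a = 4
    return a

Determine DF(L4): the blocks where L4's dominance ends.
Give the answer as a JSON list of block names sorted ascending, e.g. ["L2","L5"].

Answer: ["L5"]

Working:
idom tree: L1←L0 L2←L0 L3←L1 L4←L0 L5←L0
Dom at joins:
  L4: preds {L1,L2,L3}: {L0,L1} ∩ {L0,L2} ∩ {L0,L1,L3} = {L0}; idom=L0
  L5: preds {L2,L3,L4}: {L0,L2} ∩ {L0,L1,L3} ∩ {L0,L4} = {L0}; idom=L0

DF derivation:
  L4←L1: walk L1 to L0
  L4←L2: walk L2 to L0
  L4←L3: walk L3→L1 to L0
  L5←L2: walk L2 to L0
  L5←L3: walk L3→L1 to L0
  L5←L4: walk L4 to L0
  DF(L0)=∅
  DF(L1)={L4,L5}
  DF(L2)={L4,L5}
  DF(L3)={L4,L5}
  DF(L4)={L5}
  DF(L5)=∅

DF(L4) = ["L5"]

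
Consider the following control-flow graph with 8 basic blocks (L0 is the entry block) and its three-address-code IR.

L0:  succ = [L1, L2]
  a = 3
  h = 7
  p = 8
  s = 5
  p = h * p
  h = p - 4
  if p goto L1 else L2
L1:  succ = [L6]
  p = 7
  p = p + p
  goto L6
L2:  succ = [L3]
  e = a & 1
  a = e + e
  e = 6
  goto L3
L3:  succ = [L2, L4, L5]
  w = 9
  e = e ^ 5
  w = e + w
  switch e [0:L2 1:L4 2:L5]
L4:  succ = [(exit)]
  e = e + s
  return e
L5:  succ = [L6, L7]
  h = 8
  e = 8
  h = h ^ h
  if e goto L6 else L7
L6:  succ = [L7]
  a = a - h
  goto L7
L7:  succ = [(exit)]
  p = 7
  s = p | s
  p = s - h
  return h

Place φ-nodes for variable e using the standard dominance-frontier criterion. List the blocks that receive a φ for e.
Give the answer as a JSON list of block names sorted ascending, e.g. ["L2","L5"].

Answer: ["L2", "L6", "L7"]

Derivation:
idom tree: L1←L0 L2←L0 L3←L2 L4←L3 L5←L3 L6←L0 L7←L0
Dom∩ at merges:
  L2: preds {L0,L3}: {L0} ∩ {L0,L2,L3} = {L0}; idom=L0
  L6: preds {L1,L5}: {L0,L1} ∩ {L0,L2,L3,L5} = {L0}; idom=L0
  L7: preds {L5,L6}: {L0,L2,L3,L5} ∩ {L0,L6} = {L0}; idom=L0

Frontier:
  join L2 pred L0: · stop@L0
  join L2 pred L3: L3→L2 stop@L0
  join L6 pred L1: L1 stop@L0
  join L6 pred L5: L5→L3→L2 stop@L0
  join L7 pred L5: L5→L3→L2 stop@L0
  join L7 pred L6: L6 stop@L0
  L0: DF=∅
  L1: DF={L6}
  L2: DF={L2,L6,L7}
  L3: DF={L2,L6,L7}
  L4: DF=∅
  L5: DF={L6,L7}
  L6: DF={L7}
  L7: DF=∅

φ for e: defs {L2,L3,L4,L5}
  DF⁺ = {L2,L6,L7}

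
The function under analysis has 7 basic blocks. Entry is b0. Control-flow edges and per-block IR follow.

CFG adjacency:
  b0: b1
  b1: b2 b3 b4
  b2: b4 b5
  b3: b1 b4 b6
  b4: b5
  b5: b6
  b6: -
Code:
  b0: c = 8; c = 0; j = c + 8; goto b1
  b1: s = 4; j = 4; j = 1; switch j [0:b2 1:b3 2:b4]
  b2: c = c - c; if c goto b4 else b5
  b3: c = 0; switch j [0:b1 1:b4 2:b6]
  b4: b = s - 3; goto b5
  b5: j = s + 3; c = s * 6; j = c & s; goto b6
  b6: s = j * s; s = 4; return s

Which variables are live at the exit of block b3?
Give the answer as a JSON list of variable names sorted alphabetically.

def/use:
  b0 def {c,j} use ∅
  b1 def {j,s} use ∅
  b2 def {c} use {c}
  b3 def {c} use {j}
  b4 def {b} use {s}
  b5 def {c,j} use {s}
  b6 def {s} use {j,s}

Live sets:
  b0: in=∅ out={c}
  b1: in={c} out={c,j,s}
  b2: in={c,s} out={s}
  b3: in={j,s} out={c,j,s}
  b4: in={s} out={s}
  b5: in={s} out={j,s}
  b6: in={j,s} out=∅

live-out(b3) = ["c", "j", "s"]

Answer: ["c", "j", "s"]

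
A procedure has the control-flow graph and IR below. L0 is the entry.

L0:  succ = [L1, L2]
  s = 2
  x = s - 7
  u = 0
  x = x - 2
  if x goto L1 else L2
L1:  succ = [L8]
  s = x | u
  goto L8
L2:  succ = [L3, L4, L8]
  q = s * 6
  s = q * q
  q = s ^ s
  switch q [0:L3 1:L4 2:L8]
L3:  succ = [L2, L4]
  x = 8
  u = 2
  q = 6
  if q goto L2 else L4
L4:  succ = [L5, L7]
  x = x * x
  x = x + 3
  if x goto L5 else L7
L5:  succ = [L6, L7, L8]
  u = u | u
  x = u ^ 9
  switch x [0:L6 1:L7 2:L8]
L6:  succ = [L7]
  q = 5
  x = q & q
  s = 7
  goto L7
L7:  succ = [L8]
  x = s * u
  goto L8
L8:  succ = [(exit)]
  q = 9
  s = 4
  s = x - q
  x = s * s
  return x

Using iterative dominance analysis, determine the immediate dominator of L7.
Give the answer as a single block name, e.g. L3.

Answer: L4

Working:
idom tree: L1←L0 L2←L0 L3←L2 L4←L2 L5←L4 L6←L5 L7←L4 L8←L0
Join-block Dom:
  L2: preds {L0,L3}: {L0} ∩ {L0,L2,L3} = {L0}; idom=L0
  L4: preds {L2,L3}: {L0,L2} ∩ {L0,L2,L3} = {L0,L2}; idom=L2
  L7: preds {L4,L5,L6}: {L0,L2,L4} ∩ {L0,L2,L4,L5} ∩ {L0,L2,L4,L5,L6} = {L0,L2,L4}; idom=L4
  L8: preds {L1,L2,L5,L7}: {L0,L1} ∩ {L0,L2} ∩ {L0,L2,L4,L5} ∩ {L0,L2,L4,L7} = {L0}; idom=L0

idom(L7) = L4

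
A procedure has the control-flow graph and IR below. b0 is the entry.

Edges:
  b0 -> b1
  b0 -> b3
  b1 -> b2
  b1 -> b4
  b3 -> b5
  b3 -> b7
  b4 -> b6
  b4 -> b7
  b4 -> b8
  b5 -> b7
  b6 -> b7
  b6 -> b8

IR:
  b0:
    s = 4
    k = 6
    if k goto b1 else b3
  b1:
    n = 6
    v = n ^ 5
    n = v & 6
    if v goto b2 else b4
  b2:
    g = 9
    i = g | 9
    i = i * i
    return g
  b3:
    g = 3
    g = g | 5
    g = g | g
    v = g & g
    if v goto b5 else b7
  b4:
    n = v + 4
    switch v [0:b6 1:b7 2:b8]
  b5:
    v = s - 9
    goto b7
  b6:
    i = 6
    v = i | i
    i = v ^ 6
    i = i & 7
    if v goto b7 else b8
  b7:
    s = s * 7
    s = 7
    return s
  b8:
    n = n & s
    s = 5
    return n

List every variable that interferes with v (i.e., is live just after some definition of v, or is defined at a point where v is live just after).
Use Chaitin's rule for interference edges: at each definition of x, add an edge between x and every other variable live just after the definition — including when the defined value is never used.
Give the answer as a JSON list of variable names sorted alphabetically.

Per-block:
  b0: {k,s} / ∅
  b1: {n,v} / ∅
  b2: {g,i} / ∅
  b3: {g,v} / ∅
  b4: {n} / {v}
  b5: {v} / {s}
  b6: {i,v} / ∅
  b7: {s} / {s}
  b8: {n,s} / {n,s}

Backward fixpoint:
  b0 li=∅ lo={s}
  b1 li={s} lo={s,v}
  b2 li=∅ lo=∅
  b3 li={s} lo={s}
  b4 li={s,v} lo={n,s}
  b5 li={s} lo={s}
  b6 li={n,s} lo={n,s}
  b7 li={s} lo=∅
  b8 li={n,s} lo=∅

Interference:
  g↔{i,s}
  i↔{g,n,s,v}
  k↔{s}
  n↔{i,s,v}
  s↔{g,i,k,n,v}
  v↔{i,n,s}

N(v) = ["i", "n", "s"]

Answer: ["i", "n", "s"]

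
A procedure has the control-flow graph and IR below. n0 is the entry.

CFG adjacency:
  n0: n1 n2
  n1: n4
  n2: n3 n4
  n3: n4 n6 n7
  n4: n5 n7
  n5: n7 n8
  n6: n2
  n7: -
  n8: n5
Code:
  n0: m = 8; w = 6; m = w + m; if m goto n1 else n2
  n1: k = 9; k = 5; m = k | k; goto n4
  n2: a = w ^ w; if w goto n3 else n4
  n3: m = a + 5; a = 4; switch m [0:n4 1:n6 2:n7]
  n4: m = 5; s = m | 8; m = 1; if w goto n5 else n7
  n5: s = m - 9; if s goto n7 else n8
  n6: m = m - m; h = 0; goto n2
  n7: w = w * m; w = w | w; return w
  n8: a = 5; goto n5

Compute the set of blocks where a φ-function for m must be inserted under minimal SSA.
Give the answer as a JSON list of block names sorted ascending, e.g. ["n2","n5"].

idom tree: n1←n0 n2←n0 n3←n2 n4←n0 n5←n4 n6←n3 n7←n0 n8←n5
Dom at joins:
  n2: preds {n0,n6}: {n0} ∩ {n0,n2,n3,n6} = {n0}; idom=n0
  n4: preds {n1,n2,n3}: {n0,n1} ∩ {n0,n2} ∩ {n0,n2,n3} = {n0}; idom=n0
  n5: preds {n4,n8}: {n0,n4} ∩ {n0,n4,n5,n8} = {n0,n4}; idom=n4
  n7: preds {n3,n4,n5}: {n0,n2,n3} ∩ {n0,n4} ∩ {n0,n4,n5} = {n0}; idom=n0

DF derivation:
  join n2 pred n0: · stop@n0
  join n2 pred n6: n6→n3→n2 stop@n0
  join n4 pred n1: n1 stop@n0
  join n4 pred n2: n2 stop@n0
  join n4 pred n3: n3→n2 stop@n0
  join n5 pred n4: · stop@n4
  join n5 pred n8: n8→n5 stop@n4
  join n7 pred n3: n3→n2 stop@n0
  join n7 pred n4: n4 stop@n0
  join n7 pred n5: n5→n4 stop@n0
  n0: DF=∅
  n1: DF={n4}
  n2: DF={n2,n4,n7}
  n3: DF={n2,n4,n7}
  n4: DF={n7}
  n5: DF={n5,n7}
  n6: DF={n2}
  n7: DF=∅
  n8: DF={n5}

φ for m: defs {n0,n1,n3,n4,n6}
  DF⁺ = {n2,n4,n7}

Answer: ["n2", "n4", "n7"]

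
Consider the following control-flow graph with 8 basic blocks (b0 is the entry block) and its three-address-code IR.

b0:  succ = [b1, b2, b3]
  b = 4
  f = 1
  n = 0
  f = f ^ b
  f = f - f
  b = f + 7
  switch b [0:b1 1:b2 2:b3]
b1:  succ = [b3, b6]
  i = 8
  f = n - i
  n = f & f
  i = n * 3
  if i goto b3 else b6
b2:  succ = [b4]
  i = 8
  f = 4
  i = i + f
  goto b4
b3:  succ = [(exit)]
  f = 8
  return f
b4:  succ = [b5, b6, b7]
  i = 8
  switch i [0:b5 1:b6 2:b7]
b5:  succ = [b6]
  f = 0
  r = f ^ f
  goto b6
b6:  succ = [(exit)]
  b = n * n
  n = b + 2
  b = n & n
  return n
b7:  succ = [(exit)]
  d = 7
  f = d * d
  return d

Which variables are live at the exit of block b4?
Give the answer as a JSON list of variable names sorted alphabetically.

Block summaries:
  b0: {b,f,n} / ∅
  b1: {f,i,n} / {n}
  b2: {f,i} / ∅
  b3: {f} / ∅
  b4: {i} / ∅
  b5: {f,r} / ∅
  b6: {b,n} / {n}
  b7: {d,f} / ∅

Live sets:
  b0 li=∅ lo={n}
  b1 li={n} lo={n}
  b2 li={n} lo={n}
  b3 li=∅ lo=∅
  b4 li={n} lo={n}
  b5 li={n} lo={n}
  b6 li={n} lo=∅
  b7 li=∅ lo=∅

live-out(b4) = ["n"]

Answer: ["n"]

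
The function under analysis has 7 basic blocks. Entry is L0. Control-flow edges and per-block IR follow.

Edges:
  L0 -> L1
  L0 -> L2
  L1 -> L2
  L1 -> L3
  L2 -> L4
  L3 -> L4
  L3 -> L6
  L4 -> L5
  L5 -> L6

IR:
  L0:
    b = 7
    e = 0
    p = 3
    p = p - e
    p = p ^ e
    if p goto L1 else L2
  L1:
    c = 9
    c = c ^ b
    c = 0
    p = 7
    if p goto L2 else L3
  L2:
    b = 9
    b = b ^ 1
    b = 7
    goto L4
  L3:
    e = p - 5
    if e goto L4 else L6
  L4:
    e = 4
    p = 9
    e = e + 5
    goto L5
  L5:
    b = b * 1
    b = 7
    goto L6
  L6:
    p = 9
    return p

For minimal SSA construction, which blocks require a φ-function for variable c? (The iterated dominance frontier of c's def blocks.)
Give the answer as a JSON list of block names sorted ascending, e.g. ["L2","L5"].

Answer: ["L2", "L4", "L6"]

Derivation:
idom tree: L1←L0 L2←L0 L3←L1 L4←L0 L5←L4 L6←L0
Dom∩ at merges:
  L2: preds {L0,L1}: {L0} ∩ {L0,L1} = {L0}; idom=L0
  L4: preds {L2,L3}: {L0,L2} ∩ {L0,L1,L3} = {L0}; idom=L0
  L6: preds {L3,L5}: {L0,L1,L3} ∩ {L0,L4,L5} = {L0}; idom=L0

DF walk-up:
  L2←L0: walk · to L0
  L2←L1: walk L1 to L0
  L4←L2: walk L2 to L0
  L4←L3: walk L3→L1 to L0
  L6←L3: walk L3→L1 to L0
  L6←L5: walk L5→L4 to L0
  DF(L0)=∅
  DF(L1)={L2,L4,L6}
  DF(L2)={L4}
  DF(L3)={L4,L6}
  DF(L4)={L6}
  DF(L5)={L6}
  DF(L6)=∅

φ for c: defs {L1}
  DF⁺ = {L2,L4,L6}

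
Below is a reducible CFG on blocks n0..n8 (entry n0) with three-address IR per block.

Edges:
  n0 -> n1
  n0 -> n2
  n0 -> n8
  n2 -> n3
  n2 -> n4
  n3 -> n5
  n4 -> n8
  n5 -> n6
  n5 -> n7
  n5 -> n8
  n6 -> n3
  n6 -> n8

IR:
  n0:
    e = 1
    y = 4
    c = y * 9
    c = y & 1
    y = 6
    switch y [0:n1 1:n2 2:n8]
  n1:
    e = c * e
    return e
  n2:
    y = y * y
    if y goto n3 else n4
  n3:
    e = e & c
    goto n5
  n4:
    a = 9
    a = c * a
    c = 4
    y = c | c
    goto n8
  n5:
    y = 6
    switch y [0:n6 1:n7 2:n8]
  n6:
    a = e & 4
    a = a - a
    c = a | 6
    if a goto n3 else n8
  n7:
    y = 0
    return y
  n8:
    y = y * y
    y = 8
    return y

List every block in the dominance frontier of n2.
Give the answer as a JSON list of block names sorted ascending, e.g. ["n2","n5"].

Answer: ["n8"]

Analysis:
idom tree: n1←n0 n2←n0 n3←n2 n4←n2 n5←n3 n6←n5 n7←n5 n8←n0
Join-block Dom:
  n3: preds {n2,n6}: {n0,n2} ∩ {n0,n2,n3,n5,n6} = {n0,n2}; idom=n2
  n8: preds {n0,n4,n5,n6}: {n0} ∩ {n0,n2,n4} ∩ {n0,n2,n3,n5} ∩ {n0,n2,n3,n5,n6} = {n0}; idom=n0

Frontier:
  n3←n2: walk · to n2
  n3←n6: walk n6→n5→n3 to n2
  n8←n0: walk · to n0
  n8←n4: walk n4→n2 to n0
  n8←n5: walk n5→n3→n2 to n0
  n8←n6: walk n6→n5→n3→n2 to n0
  n0: DF=∅
  n1: DF=∅
  n2: DF={n8}
  n3: DF={n3,n8}
  n4: DF={n8}
  n5: DF={n3,n8}
  n6: DF={n3,n8}
  n7: DF=∅
  n8: DF=∅

DF(n2) = ["n8"]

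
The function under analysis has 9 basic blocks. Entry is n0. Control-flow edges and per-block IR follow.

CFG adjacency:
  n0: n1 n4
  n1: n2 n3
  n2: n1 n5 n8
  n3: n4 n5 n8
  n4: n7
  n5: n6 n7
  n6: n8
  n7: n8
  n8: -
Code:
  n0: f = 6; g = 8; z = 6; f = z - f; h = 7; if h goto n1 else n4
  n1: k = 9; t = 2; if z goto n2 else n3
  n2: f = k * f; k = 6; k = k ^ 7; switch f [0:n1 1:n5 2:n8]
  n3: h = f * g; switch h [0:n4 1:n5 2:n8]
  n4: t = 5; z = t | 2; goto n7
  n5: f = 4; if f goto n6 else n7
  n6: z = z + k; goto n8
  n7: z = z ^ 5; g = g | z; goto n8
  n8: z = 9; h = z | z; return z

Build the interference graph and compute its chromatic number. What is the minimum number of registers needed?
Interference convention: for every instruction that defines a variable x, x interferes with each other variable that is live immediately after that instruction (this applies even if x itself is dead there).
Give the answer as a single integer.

Answer: 5

Analysis:
Per-block:
  n0: {f,g,h,z} / ∅
  n1: {k,t} / {z}
  n2: {f,k} / {f,k}
  n3: {h} / {f,g}
  n4: {t,z} / ∅
  n5: {f} / ∅
  n6: {z} / {k,z}
  n7: {g,z} / {g,z}
  n8: {h,z} / ∅

Backward fixpoint:
  n0: in=∅ out={f,g,z}
  n1: in={f,g,z} out={f,g,k,z}
  n2: in={f,g,k,z} out={f,g,k,z}
  n3: in={f,g,k,z} out={g,k,z}
  n4: in={g} out={g,z}
  n5: in={g,k,z} out={g,k,z}
  n6: in={k,z} out=∅
  n7: in={g,z} out=∅
  n8: in=∅ out=∅

Conflict graph:
  f↔{g,h,k,t,z}
  g↔{f,h,k,t,z}
  h↔{f,g,k,z}
  k↔{f,g,h,t,z}
  t↔{f,g,k,z}
  z↔{f,g,h,k,t}

Colouring:
  lower bound: {f,g,h,k,z} mutually conflict ⇒ χ ≥ 5
  5-colouring: r0={f}  r1={g}  r2={k}  r3={z}  r4={h,t}
  χ = 5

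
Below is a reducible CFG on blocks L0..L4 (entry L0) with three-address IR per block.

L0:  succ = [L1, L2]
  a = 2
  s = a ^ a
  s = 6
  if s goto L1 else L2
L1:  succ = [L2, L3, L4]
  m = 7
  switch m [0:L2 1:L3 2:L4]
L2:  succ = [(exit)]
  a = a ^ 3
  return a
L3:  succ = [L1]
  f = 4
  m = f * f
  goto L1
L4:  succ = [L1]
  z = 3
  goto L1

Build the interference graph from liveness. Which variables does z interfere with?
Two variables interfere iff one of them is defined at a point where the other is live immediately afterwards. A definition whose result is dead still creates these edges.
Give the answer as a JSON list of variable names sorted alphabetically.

Answer: ["a"]

Analysis:
def/use:
  L0: def={a,s} ue=∅
  L1: def={m} ue=∅
  L2: def={a} ue={a}
  L3: def={f,m} ue=∅
  L4: def={z} ue=∅

Backward fixpoint:
  L0: in=∅ out={a}
  L1: in={a} out={a}
  L2: in={a} out=∅
  L3: in={a} out={a}
  L4: in={a} out={a}

Interfere edges:
  a: {f,m,s,z}
  f: {a}
  m: {a}
  s: {a}
  z: {a}

N(z) = ["a"]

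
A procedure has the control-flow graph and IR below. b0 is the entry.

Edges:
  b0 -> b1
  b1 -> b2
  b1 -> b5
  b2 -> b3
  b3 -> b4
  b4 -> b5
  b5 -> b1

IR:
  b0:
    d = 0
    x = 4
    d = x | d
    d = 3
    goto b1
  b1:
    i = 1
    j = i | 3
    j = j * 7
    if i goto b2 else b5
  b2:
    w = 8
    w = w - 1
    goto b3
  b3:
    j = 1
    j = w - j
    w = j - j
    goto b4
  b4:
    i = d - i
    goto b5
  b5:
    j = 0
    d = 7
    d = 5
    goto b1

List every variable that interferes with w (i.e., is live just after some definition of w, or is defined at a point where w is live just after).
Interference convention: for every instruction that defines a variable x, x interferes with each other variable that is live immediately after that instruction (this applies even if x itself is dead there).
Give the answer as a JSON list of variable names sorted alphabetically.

Answer: ["d", "i", "j"]

Derivation:
Block summaries:
  b0: def={d,x} ue=∅
  b1: def={i,j} ue=∅
  b2: def={w} ue=∅
  b3: def={j,w} ue={w}
  b4: def={i} ue={d,i}
  b5: def={d,j} ue=∅

Backward fixpoint:
  b0 li=∅ lo={d}
  b1 li={d} lo={d,i}
  b2 li={d,i} lo={d,i,w}
  b3 li={d,i,w} lo={d,i}
  b4 li={d,i} lo=∅
  b5 li=∅ lo={d}

Interference:
  d: {i,j,w,x}
  i: {d,j,w}
  j: {d,i,w}
  w: {d,i,j}
  x: {d}

N(w) = ["d", "i", "j"]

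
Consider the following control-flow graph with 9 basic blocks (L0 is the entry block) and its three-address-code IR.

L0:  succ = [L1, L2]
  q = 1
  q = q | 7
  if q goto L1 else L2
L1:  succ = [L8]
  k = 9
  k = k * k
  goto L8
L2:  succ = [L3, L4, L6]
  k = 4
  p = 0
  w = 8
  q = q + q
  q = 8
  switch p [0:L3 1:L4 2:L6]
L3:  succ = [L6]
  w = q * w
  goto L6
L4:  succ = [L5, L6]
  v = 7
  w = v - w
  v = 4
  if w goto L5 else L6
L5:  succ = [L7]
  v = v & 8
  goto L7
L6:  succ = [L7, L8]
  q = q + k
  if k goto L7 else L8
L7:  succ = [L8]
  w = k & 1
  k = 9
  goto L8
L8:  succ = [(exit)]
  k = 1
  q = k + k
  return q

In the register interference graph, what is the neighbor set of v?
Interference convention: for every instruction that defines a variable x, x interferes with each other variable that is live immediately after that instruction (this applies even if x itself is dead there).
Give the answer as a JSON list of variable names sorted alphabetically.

def/use:
  L0 def {q} use ∅
  L1 def {k} use ∅
  L2 def {k,p,q,w} use {q}
  L3 def {w} use {q,w}
  L4 def {v,w} use {w}
  L5 def {v} use {v}
  L6 def {q} use {k,q}
  L7 def {k,w} use {k}
  L8 def {k,q} use ∅

Live sets:
  L0 li=∅ lo={q}
  L1 li=∅ lo=∅
  L2 li={q} lo={k,q,w}
  L3 li={k,q,w} lo={k,q}
  L4 li={k,q,w} lo={k,q,v}
  L5 li={k,v} lo={k}
  L6 li={k,q} lo={k}
  L7 li={k} lo=∅
  L8 li=∅ lo=∅

Interfere edges:
  k↔{p,q,v,w}
  p↔{k,q,w}
  q↔{k,p,v,w}
  v↔{k,q,w}
  w↔{k,p,q,v}

N(v) = ["k", "q", "w"]

Answer: ["k", "q", "w"]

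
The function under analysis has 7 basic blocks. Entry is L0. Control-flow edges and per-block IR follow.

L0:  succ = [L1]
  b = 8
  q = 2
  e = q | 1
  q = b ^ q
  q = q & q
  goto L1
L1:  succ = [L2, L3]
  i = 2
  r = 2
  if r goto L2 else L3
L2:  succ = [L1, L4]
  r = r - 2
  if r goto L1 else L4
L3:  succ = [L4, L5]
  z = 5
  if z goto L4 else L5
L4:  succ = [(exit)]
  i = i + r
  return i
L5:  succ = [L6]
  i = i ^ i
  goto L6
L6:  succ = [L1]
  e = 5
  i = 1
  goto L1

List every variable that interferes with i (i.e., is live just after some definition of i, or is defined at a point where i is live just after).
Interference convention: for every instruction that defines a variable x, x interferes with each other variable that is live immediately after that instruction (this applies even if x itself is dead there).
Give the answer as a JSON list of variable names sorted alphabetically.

Answer: ["r", "z"]

Analysis:
def/use:
  L0 def {b,e,q} use ∅
  L1 def {i,r} use ∅
  L2 def {r} use {r}
  L3 def {z} use ∅
  L4 def {i} use {i,r}
  L5 def {i} use {i}
  L6 def {e,i} use ∅

Live sets:
  L0 li=∅ lo=∅
  L1 li=∅ lo={i,r}
  L2 li={i,r} lo={i,r}
  L3 li={i,r} lo={i,r}
  L4 li={i,r} lo=∅
  L5 li={i} lo=∅
  L6 li=∅ lo=∅

Conflict graph:
  b: {e,q}
  e: {b,q}
  i: {r,z}
  q: {b,e}
  r: {i,z}
  z: {i,r}

N(i) = ["r", "z"]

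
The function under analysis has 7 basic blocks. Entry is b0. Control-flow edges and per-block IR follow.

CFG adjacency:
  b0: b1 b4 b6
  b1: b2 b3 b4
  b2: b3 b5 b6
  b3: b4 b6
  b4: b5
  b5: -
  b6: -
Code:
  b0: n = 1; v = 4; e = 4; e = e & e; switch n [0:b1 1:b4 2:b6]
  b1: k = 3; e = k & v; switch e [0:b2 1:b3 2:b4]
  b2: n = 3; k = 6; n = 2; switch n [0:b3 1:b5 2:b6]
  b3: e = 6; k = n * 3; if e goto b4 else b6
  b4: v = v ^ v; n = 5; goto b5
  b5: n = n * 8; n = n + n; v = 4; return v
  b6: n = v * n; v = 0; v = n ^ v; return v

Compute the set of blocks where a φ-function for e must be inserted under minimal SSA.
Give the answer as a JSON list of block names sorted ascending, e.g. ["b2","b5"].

Answer: ["b4", "b5", "b6"]

Derivation:
idom tree: b1←b0 b2←b1 b3←b1 b4←b0 b5←b0 b6←b0
Join-block Dom:
  b3: preds {b1,b2}: {b0,b1} ∩ {b0,b1,b2} = {b0,b1}; idom=b1
  b4: preds {b0,b1,b3}: {b0} ∩ {b0,b1} ∩ {b0,b1,b3} = {b0}; idom=b0
  b5: preds {b2,b4}: {b0,b1,b2} ∩ {b0,b4} = {b0}; idom=b0
  b6: preds {b0,b2,b3}: {b0} ∩ {b0,b1,b2} ∩ {b0,b1,b3} = {b0}; idom=b0

DF walk-up:
  join b3 pred b1: · stop@b1
  join b3 pred b2: b2 stop@b1
  join b4 pred b0: · stop@b0
  join b4 pred b1: b1 stop@b0
  join b4 pred b3: b3→b1 stop@b0
  join b5 pred b2: b2→b1 stop@b0
  join b5 pred b4: b4 stop@b0
  join b6 pred b0: · stop@b0
  join b6 pred b2: b2→b1 stop@b0
  join b6 pred b3: b3→b1 stop@b0
  b0 → ∅
  b1 → {b4,b5,b6}
  b2 → {b3,b5,b6}
  b3 → {b4,b6}
  b4 → {b5}
  b5 → ∅
  b6 → ∅

φ for e: defs {b0,b1,b3}
  DF⁺ = {b4,b5,b6}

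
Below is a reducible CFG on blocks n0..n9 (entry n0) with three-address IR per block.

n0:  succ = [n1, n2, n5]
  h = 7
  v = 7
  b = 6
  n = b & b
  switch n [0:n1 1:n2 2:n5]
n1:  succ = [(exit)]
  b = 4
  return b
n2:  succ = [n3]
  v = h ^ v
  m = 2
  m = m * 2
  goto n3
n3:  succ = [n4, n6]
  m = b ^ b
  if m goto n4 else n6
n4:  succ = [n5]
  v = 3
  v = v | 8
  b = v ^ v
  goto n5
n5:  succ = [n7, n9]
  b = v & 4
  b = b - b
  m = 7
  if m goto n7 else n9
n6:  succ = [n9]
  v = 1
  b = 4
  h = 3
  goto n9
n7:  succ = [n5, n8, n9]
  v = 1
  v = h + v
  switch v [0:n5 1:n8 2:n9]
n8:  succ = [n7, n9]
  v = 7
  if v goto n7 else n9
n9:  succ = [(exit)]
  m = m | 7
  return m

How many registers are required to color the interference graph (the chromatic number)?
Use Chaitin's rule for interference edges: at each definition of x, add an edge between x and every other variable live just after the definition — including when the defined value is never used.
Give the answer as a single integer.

Answer: 4

Working:
def/use:
  n0: def={b,h,n,v} ue=∅
  n1: def={b} ue=∅
  n2: def={m,v} ue={h,v}
  n3: def={m} ue={b}
  n4: def={b,v} ue=∅
  n5: def={b,m} ue={v}
  n6: def={b,h,v} ue=∅
  n7: def={v} ue={h}
  n8: def={v} ue=∅
  n9: def={m} ue={m}

Live sets:
  n0 li=∅ lo={b,h,v}
  n1 li=∅ lo=∅
  n2 li={b,h,v} lo={b,h}
  n3 li={b,h} lo={h,m}
  n4 li={h} lo={h,v}
  n5 li={h,v} lo={h,m}
  n6 li={m} lo={m}
  n7 li={h,m} lo={h,m,v}
  n8 li={h,m} lo={h,m}
  n9 li={m} lo=∅

Interference:
  b — {h,m,n,v}
  h — {b,m,n,v}
  m — {b,h,v}
  n — {b,h,v}
  v — {b,h,m,n}

Registers:
  clique {b,h,m,v} ⇒ need ≥ 4
  assign b→r0 h→r1 m→r3 n→r3 v→r2 — no edge inside a register ⇒ χ ≤ 4
  χ = 4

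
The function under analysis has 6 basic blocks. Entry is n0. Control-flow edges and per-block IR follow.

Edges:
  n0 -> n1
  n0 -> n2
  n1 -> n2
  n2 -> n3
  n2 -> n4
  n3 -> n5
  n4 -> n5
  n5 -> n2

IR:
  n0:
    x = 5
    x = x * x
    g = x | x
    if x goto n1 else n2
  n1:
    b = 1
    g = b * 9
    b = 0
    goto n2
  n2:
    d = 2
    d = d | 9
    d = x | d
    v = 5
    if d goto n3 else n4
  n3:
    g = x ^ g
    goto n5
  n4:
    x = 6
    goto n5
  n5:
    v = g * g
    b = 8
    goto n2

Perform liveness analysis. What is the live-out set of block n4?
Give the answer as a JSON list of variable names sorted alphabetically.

Answer: ["g", "x"]

Analysis:
Block summaries:
  n0 def {g,x} use ∅
  n1 def {b,g} use ∅
  n2 def {d,v} use {x}
  n3 def {g} use {g,x}
  n4 def {x} use ∅
  n5 def {b,v} use {g}

Liveness:
  live n0: ∅→{g,x}
  live n1: {x}→{g,x}
  live n2: {g,x}→{g,x}
  live n3: {g,x}→{g,x}
  live n4: {g}→{g,x}
  live n5: {g,x}→{g,x}

live-out(n4) = ["g", "x"]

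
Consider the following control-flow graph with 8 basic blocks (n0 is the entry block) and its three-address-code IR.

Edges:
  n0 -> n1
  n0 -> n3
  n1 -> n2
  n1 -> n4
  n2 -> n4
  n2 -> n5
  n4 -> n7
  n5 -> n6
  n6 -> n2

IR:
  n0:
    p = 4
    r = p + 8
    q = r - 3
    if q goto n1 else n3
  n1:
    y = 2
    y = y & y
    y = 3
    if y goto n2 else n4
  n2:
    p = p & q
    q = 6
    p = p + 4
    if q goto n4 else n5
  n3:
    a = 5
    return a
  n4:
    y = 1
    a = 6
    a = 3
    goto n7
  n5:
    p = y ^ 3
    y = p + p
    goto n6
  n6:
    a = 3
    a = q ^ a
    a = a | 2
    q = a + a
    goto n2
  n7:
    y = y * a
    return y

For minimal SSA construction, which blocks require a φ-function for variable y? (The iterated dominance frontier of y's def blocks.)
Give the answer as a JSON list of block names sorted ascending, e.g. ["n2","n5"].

idom tree: n1←n0 n2←n1 n3←n0 n4←n1 n5←n2 n6←n5 n7←n4
Dom∩ at merges:
  n2: preds {n1,n6}: {n0,n1} ∩ {n0,n1,n2,n5,n6} = {n0,n1}; idom=n1
  n4: preds {n1,n2}: {n0,n1} ∩ {n0,n1,n2} = {n0,n1}; idom=n1

DF derivation:
  n2←n1: walk · to n1
  n2←n6: walk n6→n5→n2 to n1
  n4←n1: walk · to n1
  n4←n2: walk n2 to n1
  n0 → ∅
  n1 → ∅
  n2 → {n2,n4}
  n3 → ∅
  n4 → ∅
  n5 → {n2}
  n6 → {n2}
  n7 → ∅

φ for y: defs {n1,n4,n5,n7}
  DF⁺ = {n2,n4}

Answer: ["n2", "n4"]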